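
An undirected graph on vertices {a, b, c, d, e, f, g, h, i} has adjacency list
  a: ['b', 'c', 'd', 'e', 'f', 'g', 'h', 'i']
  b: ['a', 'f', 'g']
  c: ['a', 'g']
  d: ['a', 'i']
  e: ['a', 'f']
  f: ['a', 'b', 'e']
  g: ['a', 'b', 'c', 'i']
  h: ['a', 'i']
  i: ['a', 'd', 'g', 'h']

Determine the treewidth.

2

A width-2 tree decomposition is:
Bags: B1 = {a, c, g}  B2 = {a, g, i}  B3 = {a, b, g}  B4 = {a, h, i}  B5 = {a, b, f}  B6 = {a, e, f}  B7 = {a, d, i}
Tree: B1–B2, B2–B3, B2–B4, B3–B5, B5–B6, B2–B7
The largest bag has 3 vertices, giving width 2; this decomposition certifies tw(G) ≤ 2. On the other hand G contains the 3-clique {a, d, i}. A clique must lie in a single bag of any decomposition, so no decomposition can have width below 2. Therefore the treewidth is 2.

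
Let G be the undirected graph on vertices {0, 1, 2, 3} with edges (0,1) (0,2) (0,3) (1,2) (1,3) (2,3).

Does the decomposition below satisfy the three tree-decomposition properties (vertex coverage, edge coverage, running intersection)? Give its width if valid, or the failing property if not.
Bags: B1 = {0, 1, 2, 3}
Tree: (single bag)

Yes; width 3.

Every vertex of G appears in some bag (union = {0, 1, 2, 3}); every edge is covered by a bag; and for each vertex v the set of bags containing v is connected in the bag tree. The decomposition is therefore valid. The largest bag has 4 vertices, so the width is 3.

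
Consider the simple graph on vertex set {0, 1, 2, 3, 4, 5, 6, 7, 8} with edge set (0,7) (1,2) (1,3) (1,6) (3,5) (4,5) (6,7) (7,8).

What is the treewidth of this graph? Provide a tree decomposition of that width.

Treewidth 1.
One optimal decomposition is:
Bags: B1 = {1, 6}  B2 = {6, 7}  B3 = {0, 7}  B4 = {7, 8}  B5 = {1, 3}  B6 = {3, 5}  B7 = {1, 2}  B8 = {4, 5}
Tree: B1–B2, B2–B3, B2–B4, B1–B5, B5–B6, B1–B7, B6–B8

Every bag has size at most 2, so the width is 2 − 1 = 1 and tw(G) ≤ 1. Since G has at least one edge (e.g. 6–1), it is not an edgeless graph, so tw(G) ≥ 1. Therefore the treewidth is 1.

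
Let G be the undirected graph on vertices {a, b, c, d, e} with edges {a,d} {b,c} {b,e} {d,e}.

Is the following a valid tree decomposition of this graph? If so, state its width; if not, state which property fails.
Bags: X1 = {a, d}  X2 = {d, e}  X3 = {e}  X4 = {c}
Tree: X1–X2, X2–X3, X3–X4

No — vertex b appears in no bag.

A tree decomposition must satisfy three properties: every vertex lies in some bag; for every edge, both endpoints lie together in some bag; and for every vertex, the bags containing it form a connected subtree. Here vertex b appears in no bag, so the decomposition is invalid.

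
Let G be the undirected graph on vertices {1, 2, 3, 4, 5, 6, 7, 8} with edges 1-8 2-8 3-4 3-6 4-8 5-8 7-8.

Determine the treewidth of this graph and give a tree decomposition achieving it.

Treewidth 1.
One optimal decomposition is:
Bags: B1 = {4, 8}  B2 = {2, 8}  B3 = {7, 8}  B4 = {1, 8}  B5 = {5, 8}  B6 = {3, 4}  B7 = {3, 6}
Tree: B1–B2, B2–B3, B2–B4, B2–B5, B1–B6, B6–B7

Each bag holds 2 vertices, so the decomposition has width 1, which upper-bounds the treewidth. Any graph with an edge has treewidth ≥ 1, and G has the edge 8–4. Combining the bounds, tw(G) = 1.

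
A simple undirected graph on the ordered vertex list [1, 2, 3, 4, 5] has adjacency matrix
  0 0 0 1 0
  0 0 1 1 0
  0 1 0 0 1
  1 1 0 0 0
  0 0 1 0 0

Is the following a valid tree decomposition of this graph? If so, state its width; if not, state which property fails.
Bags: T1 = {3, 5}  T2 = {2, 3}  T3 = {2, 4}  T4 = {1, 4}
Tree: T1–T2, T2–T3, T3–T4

Vertex coverage: the bags together contain {1, 2, 3, 4, 5}, the full vertex set. Edge coverage: each edge of G has both endpoints in at least one bag. Running intersection: for every vertex, the bags containing it form a connected subtree. All three properties hold, so this is a valid tree decomposition of width max|bag| − 1 = 1, and hence tw(G) ≤ 1.

Yes; width 1.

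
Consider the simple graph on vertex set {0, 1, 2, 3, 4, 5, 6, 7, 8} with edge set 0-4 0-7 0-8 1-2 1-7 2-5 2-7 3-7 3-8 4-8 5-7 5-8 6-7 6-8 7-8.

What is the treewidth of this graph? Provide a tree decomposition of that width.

The largest bag has 3 vertices, giving width 2; this decomposition certifies tw(G) ≤ 2. For the lower bound, the 3 vertices {0, 4, 8} are pairwise adjacent, and any tree decomposition puts a clique entirely inside one bag — forcing width ≥ 2. Combining the bounds, tw(G) = 2.

Treewidth 2.
One optimal decomposition is:
Bags: B1 = {5, 7, 8}  B2 = {6, 7, 8}  B3 = {3, 7, 8}  B4 = {2, 5, 7}  B5 = {0, 7, 8}  B6 = {0, 4, 8}  B7 = {1, 2, 7}
Tree: B1–B2, B2–B3, B1–B4, B1–B5, B5–B6, B4–B7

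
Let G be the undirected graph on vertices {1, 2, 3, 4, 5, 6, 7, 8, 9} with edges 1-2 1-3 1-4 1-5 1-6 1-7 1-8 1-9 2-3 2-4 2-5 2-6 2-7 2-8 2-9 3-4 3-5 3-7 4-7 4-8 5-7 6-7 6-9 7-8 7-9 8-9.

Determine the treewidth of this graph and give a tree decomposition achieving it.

The largest bag has 5 vertices, giving width 4; this decomposition certifies tw(G) ≤ 4. Conversely, {1, 2, 7, 8, 9} is a clique of size 5, and the vertices of any clique must share a bag in every tree decomposition; so some bag has ≥ 5 vertices and tw(G) ≥ 4. Combining the bounds, tw(G) = 4.

Treewidth 4.
One such decomposition:
Bags: B1 = {1, 2, 3, 4, 7}  B2 = {1, 2, 4, 7, 8}  B3 = {1, 2, 7, 8, 9}  B4 = {1, 2, 3, 5, 7}  B5 = {1, 2, 6, 7, 9}
Tree: B1–B2, B2–B3, B1–B4, B3–B5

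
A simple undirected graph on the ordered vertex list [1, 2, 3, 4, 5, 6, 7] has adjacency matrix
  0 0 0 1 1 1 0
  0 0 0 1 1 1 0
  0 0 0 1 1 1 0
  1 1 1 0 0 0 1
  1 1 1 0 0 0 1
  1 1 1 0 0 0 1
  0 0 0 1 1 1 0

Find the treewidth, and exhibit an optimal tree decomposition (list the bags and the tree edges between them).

Every bag has size at most 4, so the width is 4 − 1 = 3 and tw(G) ≤ 3. For the lower bound: the 4 vertex sets {3,4}, {1,6}, {5}, {7} are disjoint, each induces a connected subgraph, and every pair is joined by at least one edge of G. Contracting each set to a single vertex therefore yields K_{4} as a minor, and since treewidth is minor-monotone, tw(G) ≥ tw(K_{4}) = 3. Combining the bounds, tw(G) = 3.

Treewidth 3.
One such decomposition:
Bags: B1 = {3, 4, 5, 6}  B2 = {1, 4, 5, 6}  B3 = {4, 5, 6, 7}  B4 = {2, 4, 5, 6}
Tree: B1–B2, B2–B3, B3–B4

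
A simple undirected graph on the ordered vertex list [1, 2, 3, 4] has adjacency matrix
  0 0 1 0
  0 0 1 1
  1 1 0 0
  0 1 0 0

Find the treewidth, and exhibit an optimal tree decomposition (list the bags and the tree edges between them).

Treewidth 1.
One such decomposition:
Bags: B1 = {2, 4}  B2 = {2, 3}  B3 = {1, 3}
Tree: B1–B2, B2–B3

Each bag holds 2 vertices, so the decomposition has width 1, which upper-bounds the treewidth. Since G has at least one edge (e.g. 2–4), it is not an edgeless graph, so tw(G) ≥ 1. Hence tw(G) = 1 exactly.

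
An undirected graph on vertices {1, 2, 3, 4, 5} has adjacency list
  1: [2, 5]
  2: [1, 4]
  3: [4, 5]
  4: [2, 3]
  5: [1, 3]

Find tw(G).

A width-2 tree decomposition is:
Bags: B1 = {1, 2, 4}  B2 = {1, 4, 5}  B3 = {3, 4, 5}
Tree: B1–B2, B2–B3
Each bag holds 3 vertices, so the decomposition has width 2, which upper-bounds the treewidth. For the lower bound, G contains the cycle 4–2–1–5–3–4, so G is not a forest; only forests have treewidth ≤ 1, hence tw(G) ≥ 2. Hence tw(G) = 2 exactly.

2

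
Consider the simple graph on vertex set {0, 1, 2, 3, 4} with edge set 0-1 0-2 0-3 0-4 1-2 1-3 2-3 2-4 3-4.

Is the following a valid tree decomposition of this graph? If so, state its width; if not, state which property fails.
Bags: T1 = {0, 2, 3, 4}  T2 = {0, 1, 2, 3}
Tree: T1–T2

Vertex coverage: the bags together contain {0, 1, 2, 3, 4}, the full vertex set. Edge coverage: each edge of G has both endpoints in at least one bag. Running intersection: for every vertex, the bags containing it form a connected subtree. All three properties hold, so this is a valid tree decomposition of width max|bag| − 1 = 3, and hence tw(G) ≤ 3.

Yes; width 3.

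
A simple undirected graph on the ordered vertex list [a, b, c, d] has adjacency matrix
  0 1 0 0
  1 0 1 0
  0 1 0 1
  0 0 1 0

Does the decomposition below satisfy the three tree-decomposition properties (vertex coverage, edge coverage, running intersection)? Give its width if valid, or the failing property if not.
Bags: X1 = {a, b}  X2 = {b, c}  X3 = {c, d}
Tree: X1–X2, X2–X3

Checking the three conditions: (i) the bags cover all of {a, b, c, d}; (ii) for each edge, some bag contains both endpoints; (iii) the bags containing any fixed vertex form a subtree. All hold, so the decomposition is valid with width 2 − 1 = 1.

Yes; width 1.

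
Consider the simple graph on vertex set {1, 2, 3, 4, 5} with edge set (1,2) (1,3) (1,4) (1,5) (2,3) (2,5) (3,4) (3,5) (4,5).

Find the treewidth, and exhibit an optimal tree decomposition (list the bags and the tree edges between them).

Each bag holds 4 vertices, so the decomposition has width 3, which upper-bounds the treewidth. On the other hand G contains the 4-clique {1, 2, 3, 5}. A clique must lie in a single bag of any decomposition, so no decomposition can have width below 3. Therefore the treewidth is 3.

Treewidth 3.
Bags: B1 = {1, 3, 4, 5}  B2 = {1, 2, 3, 5}
Tree: B1–B2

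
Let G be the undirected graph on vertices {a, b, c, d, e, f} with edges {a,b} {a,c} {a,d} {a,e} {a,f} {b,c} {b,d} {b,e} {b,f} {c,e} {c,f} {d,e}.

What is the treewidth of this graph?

3

A width-3 tree decomposition is:
Bags: B1 = {a, b, c, f}  B2 = {a, b, c, e}  B3 = {a, b, d, e}
Tree: B1–B2, B2–B3
The largest bag has 4 vertices, giving width 3; this decomposition certifies tw(G) ≤ 3. For the lower bound, the 4 vertices {a, b, d, e} are pairwise adjacent, and any tree decomposition puts a clique entirely inside one bag — forcing width ≥ 3. The upper and lower bounds meet at 3, so that is the treewidth.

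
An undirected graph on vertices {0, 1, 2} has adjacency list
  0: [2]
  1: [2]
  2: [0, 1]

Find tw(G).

A width-1 tree decomposition is:
Bags: B1 = {0, 2}  B2 = {1, 2}
Tree: B1–B2
Every bag has size at most 2, so the width is 2 − 1 = 1 and tw(G) ≤ 1. Since G has at least one edge (e.g. 2–0), it is not an edgeless graph, so tw(G) ≥ 1. The upper and lower bounds meet at 1, so that is the treewidth.

1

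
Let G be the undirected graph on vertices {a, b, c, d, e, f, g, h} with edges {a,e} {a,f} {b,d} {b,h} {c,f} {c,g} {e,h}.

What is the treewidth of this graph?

A width-1 tree decomposition is:
Bags: B1 = {c, g}  B2 = {c, f}  B3 = {a, f}  B4 = {a, e}  B5 = {e, h}  B6 = {b, h}  B7 = {b, d}
Tree: B1–B2, B2–B3, B3–B4, B4–B5, B5–B6, B6–B7
Each bag holds 2 vertices, so the decomposition has width 1, which upper-bounds the treewidth. Any graph with an edge has treewidth ≥ 1, and G has the edge g–c. Therefore the treewidth is 1.

1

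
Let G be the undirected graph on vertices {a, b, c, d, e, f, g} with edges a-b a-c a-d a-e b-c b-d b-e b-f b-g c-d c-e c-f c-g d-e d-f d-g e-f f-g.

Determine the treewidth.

A width-4 tree decomposition is:
Bags: B1 = {b, c, d, e, f}  B2 = {b, c, d, f, g}  B3 = {a, b, c, d, e}
Tree: B1–B2, B1–B3
Every bag has size at most 5, so the width is 5 − 1 = 4 and tw(G) ≤ 4. On the other hand G contains the 5-clique {b, c, d, f, g}. A clique must lie in a single bag of any decomposition, so no decomposition can have width below 4. Therefore the treewidth is 4.

4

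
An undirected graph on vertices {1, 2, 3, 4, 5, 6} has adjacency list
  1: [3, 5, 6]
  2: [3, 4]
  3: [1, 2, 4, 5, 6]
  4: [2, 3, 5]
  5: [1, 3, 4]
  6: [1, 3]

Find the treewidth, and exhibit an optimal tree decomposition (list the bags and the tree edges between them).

Every bag has size at most 3, so the width is 3 − 1 = 2 and tw(G) ≤ 2. For the lower bound, the 3 vertices {1, 3, 5} are pairwise adjacent, and any tree decomposition puts a clique entirely inside one bag — forcing width ≥ 2. Therefore the treewidth is 2.

Treewidth 2.
One optimal decomposition is:
Bags: B1 = {1, 3, 5}  B2 = {3, 4, 5}  B3 = {2, 3, 4}  B4 = {1, 3, 6}
Tree: B1–B2, B2–B3, B1–B4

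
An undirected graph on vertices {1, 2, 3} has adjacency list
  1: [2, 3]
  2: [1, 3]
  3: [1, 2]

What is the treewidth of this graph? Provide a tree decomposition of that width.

With just one bag of size 3, the width is 3 − 1 = 2, so tw(G) ≤ 2. For the lower bound, the 3 vertices {1, 2, 3} are pairwise adjacent, and any tree decomposition puts a clique entirely inside one bag — forcing width ≥ 2. Therefore the treewidth is 2.

Treewidth 2.
Bags: B1 = {1, 2, 3}
Tree: (single bag)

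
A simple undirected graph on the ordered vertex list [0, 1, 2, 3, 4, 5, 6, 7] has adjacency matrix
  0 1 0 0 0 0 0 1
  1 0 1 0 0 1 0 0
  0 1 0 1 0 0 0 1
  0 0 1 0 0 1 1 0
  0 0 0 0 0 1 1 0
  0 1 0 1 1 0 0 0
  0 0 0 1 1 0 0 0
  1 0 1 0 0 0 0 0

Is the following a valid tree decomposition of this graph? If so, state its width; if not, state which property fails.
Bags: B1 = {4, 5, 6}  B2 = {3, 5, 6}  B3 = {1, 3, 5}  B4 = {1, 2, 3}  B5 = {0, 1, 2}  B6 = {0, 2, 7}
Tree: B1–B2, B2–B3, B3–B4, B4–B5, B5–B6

Yes; width 2.

Checking the three conditions: (i) the bags cover all of {0, 1, 2, 3, 4, 5, 6, 7}; (ii) for each edge, some bag contains both endpoints; (iii) the bags containing any fixed vertex form a subtree. All hold, so the decomposition is valid with width 3 − 1 = 2.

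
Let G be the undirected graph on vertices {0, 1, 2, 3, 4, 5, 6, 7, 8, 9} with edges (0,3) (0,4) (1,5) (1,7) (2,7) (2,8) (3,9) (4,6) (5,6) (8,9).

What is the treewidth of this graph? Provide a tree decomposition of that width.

The largest bag has 3 vertices, giving width 2; this decomposition certifies tw(G) ≤ 2. The edges 7–2–8–9–3–0–4–6–5–1–7 form a cycle, so G is not a tree and its treewidth is at least 2. Therefore the treewidth is 2.

Treewidth 2.
Bags: B1 = {2, 7, 8}  B2 = {7, 8, 9}  B3 = {3, 7, 9}  B4 = {0, 3, 7}  B5 = {0, 4, 7}  B6 = {4, 6, 7}  B7 = {5, 6, 7}  B8 = {1, 5, 7}
Tree: B1–B2, B2–B3, B3–B4, B4–B5, B5–B6, B6–B7, B7–B8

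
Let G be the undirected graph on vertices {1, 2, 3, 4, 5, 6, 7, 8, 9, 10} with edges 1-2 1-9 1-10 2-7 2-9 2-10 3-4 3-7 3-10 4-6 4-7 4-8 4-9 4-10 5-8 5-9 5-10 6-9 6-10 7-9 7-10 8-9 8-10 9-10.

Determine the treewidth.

3

A width-3 tree decomposition is:
Bags: B1 = {4, 8, 9, 10}  B2 = {4, 7, 9, 10}  B3 = {3, 4, 7, 10}  B4 = {5, 8, 9, 10}  B5 = {2, 7, 9, 10}  B6 = {4, 6, 9, 10}  B7 = {1, 2, 9, 10}
Tree: B1–B2, B2–B3, B1–B4, B2–B5, B2–B6, B5–B7
Each bag holds 4 vertices, so the decomposition has width 3, which upper-bounds the treewidth. On the other hand G contains the 4-clique {1, 2, 9, 10}. A clique must lie in a single bag of any decomposition, so no decomposition can have width below 3. The upper and lower bounds meet at 3, so that is the treewidth.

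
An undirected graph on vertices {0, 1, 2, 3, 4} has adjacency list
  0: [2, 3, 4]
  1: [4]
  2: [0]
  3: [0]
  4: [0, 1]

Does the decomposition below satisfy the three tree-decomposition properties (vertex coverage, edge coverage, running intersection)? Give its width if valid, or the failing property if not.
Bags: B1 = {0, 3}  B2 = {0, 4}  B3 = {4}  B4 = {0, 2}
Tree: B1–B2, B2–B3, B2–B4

A tree decomposition must satisfy three properties: every vertex lies in some bag; for every edge, both endpoints lie together in some bag; and for every vertex, the bags containing it form a connected subtree. Here vertex 1 appears in no bag, so the decomposition is invalid.

No — vertex 1 appears in no bag.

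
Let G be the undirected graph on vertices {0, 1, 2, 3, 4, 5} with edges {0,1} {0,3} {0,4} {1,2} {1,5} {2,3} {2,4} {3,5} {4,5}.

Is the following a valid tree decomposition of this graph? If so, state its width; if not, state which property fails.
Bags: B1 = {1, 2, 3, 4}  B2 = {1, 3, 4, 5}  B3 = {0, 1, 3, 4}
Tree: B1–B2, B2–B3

Yes; width 3.

Vertex coverage: the bags together contain {0, 1, 2, 3, 4, 5}, the full vertex set. Edge coverage: each edge of G has both endpoints in at least one bag. Running intersection: for every vertex, the bags containing it form a connected subtree. All three properties hold, so this is a valid tree decomposition of width max|bag| − 1 = 3, and hence tw(G) ≤ 3.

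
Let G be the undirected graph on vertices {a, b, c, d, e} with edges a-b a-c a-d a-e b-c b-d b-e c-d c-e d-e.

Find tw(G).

A width-4 tree decomposition is:
Bags: B1 = {a, b, c, d, e}
Tree: (single bag)
With just one bag of size 5, the width is 5 − 1 = 4, so tw(G) ≤ 4. For the lower bound, the 5 vertices {a, b, c, d, e} are pairwise adjacent, and any tree decomposition puts a clique entirely inside one bag — forcing width ≥ 4. Therefore the treewidth is 4.

4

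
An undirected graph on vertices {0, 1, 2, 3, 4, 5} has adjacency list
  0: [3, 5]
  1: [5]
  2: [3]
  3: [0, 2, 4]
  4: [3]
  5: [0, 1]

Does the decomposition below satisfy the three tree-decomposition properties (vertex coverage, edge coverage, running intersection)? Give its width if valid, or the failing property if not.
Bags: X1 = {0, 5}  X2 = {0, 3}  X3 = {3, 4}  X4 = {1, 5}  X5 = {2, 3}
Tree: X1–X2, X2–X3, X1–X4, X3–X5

Every vertex of G appears in some bag (union = {0, 1, 2, 3, 4, 5}); every edge is covered by a bag; and for each vertex v the set of bags containing v is connected in the bag tree. The decomposition is therefore valid. The largest bag has 2 vertices, so the width is 1.

Yes; width 1.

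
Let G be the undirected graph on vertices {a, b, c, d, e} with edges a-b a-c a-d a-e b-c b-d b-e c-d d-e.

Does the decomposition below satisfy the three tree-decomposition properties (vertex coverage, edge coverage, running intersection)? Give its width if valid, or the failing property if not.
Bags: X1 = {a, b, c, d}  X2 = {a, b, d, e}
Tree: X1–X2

Yes; width 3.

Checking the three conditions: (i) the bags cover all of {a, b, c, d, e}; (ii) for each edge, some bag contains both endpoints; (iii) the bags containing any fixed vertex form a subtree. All hold, so the decomposition is valid with width 4 − 1 = 3.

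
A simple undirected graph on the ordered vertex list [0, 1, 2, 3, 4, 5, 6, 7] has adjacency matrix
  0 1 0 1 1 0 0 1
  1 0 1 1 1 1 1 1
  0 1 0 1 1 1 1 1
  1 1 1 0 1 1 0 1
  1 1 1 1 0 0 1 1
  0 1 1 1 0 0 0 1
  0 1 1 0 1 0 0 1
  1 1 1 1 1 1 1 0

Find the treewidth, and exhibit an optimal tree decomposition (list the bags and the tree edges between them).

Each bag holds 5 vertices, so the decomposition has width 4, which upper-bounds the treewidth. For the lower bound, the 5 vertices {0, 1, 3, 4, 7} are pairwise adjacent, and any tree decomposition puts a clique entirely inside one bag — forcing width ≥ 4. The upper and lower bounds meet at 4, so that is the treewidth.

Treewidth 4.
Bags: B1 = {1, 2, 3, 4, 7}  B2 = {1, 2, 4, 6, 7}  B3 = {0, 1, 3, 4, 7}  B4 = {1, 2, 3, 5, 7}
Tree: B1–B2, B1–B3, B1–B4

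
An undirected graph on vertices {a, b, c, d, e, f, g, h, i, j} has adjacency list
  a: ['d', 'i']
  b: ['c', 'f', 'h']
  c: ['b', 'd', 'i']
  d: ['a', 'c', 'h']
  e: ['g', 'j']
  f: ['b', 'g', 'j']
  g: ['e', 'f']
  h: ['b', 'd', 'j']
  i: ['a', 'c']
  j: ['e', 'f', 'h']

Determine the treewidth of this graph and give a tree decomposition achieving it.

Treewidth 2.
One such decomposition:
Bags: B1 = {e, g, j}  B2 = {f, g, j}  B3 = {f, h, j}  B4 = {b, f, h}  B5 = {b, d, h}  B6 = {b, c, d}  B7 = {a, c, d}  B8 = {a, c, i}
Tree: B1–B2, B2–B3, B3–B4, B4–B5, B5–B6, B6–B7, B7–B8

Every bag has size at most 3, so the width is 3 − 1 = 2 and tw(G) ≤ 2. The edges e–g–f–j–e form a cycle, so G is not a tree and its treewidth is at least 2. Therefore the treewidth is 2.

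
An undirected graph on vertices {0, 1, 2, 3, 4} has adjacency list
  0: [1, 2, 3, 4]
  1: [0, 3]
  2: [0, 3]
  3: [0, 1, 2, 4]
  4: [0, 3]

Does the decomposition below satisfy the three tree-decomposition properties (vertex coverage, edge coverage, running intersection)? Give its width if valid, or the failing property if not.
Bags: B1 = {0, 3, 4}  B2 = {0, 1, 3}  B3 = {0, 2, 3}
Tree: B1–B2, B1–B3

Checking the three conditions: (i) the bags cover all of {0, 1, 2, 3, 4}; (ii) for each edge, some bag contains both endpoints; (iii) the bags containing any fixed vertex form a subtree. All hold, so the decomposition is valid with width 3 − 1 = 2.

Yes; width 2.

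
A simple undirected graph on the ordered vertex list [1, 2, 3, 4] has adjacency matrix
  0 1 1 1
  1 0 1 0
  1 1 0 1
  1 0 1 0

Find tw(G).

A width-2 tree decomposition is:
Bags: B1 = {1, 3, 4}  B2 = {1, 2, 3}
Tree: B1–B2
Every bag has size at most 3, so the width is 3 − 1 = 2 and tw(G) ≤ 2. For the lower bound, the 3 vertices {1, 2, 3} are pairwise adjacent, and any tree decomposition puts a clique entirely inside one bag — forcing width ≥ 2. Therefore the treewidth is 2.

2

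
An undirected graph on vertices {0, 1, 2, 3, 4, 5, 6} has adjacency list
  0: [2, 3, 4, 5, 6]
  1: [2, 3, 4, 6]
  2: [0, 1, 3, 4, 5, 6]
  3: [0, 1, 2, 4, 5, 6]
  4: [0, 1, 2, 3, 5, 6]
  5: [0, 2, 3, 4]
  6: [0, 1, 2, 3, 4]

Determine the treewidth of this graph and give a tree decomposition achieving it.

Treewidth 4.
One such decomposition:
Bags: B1 = {0, 2, 3, 4, 5}  B2 = {0, 2, 3, 4, 6}  B3 = {1, 2, 3, 4, 6}
Tree: B1–B2, B2–B3

Every bag has size at most 5, so the width is 5 − 1 = 4 and tw(G) ≤ 4. Conversely, {0, 2, 3, 4, 5} is a clique of size 5, and the vertices of any clique must share a bag in every tree decomposition; so some bag has ≥ 5 vertices and tw(G) ≥ 4. The upper and lower bounds meet at 4, so that is the treewidth.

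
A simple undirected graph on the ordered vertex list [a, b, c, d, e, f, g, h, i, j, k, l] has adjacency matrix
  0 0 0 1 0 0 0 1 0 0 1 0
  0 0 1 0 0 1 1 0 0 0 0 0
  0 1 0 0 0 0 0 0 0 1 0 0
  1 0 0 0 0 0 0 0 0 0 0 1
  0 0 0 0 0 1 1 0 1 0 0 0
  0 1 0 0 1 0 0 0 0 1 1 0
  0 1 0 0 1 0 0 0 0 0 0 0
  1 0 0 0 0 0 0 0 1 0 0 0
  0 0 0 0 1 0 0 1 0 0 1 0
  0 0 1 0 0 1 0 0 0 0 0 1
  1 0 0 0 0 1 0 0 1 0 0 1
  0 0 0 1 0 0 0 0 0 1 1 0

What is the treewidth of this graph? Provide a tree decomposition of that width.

Treewidth 3.
Bags: B1 = {b, c, e, g}  B2 = {b, c, e, f}  B3 = {c, e, f, j}  B4 = {e, f, i, j}  B5 = {f, i, j, k}  B6 = {i, j, k, l}  B7 = {h, i, k, l}  B8 = {a, h, k, l}  B9 = {a, d, h, l}
Tree: B1–B2, B2–B3, B3–B4, B4–B5, B5–B6, B6–B7, B7–B8, B8–B9

The largest bag has 4 vertices, giving width 3; this decomposition certifies tw(G) ≤ 3. For the lower bound: the 4 vertex sets {b,c,g}, {e}, {f}, {i,j,k,l} are disjoint, each induces a connected subgraph, and every pair is joined by at least one edge of G. Contracting each set to a single vertex therefore yields K_{4} as a minor, and since treewidth is minor-monotone, tw(G) ≥ tw(K_{4}) = 3. The upper and lower bounds meet at 3, so that is the treewidth.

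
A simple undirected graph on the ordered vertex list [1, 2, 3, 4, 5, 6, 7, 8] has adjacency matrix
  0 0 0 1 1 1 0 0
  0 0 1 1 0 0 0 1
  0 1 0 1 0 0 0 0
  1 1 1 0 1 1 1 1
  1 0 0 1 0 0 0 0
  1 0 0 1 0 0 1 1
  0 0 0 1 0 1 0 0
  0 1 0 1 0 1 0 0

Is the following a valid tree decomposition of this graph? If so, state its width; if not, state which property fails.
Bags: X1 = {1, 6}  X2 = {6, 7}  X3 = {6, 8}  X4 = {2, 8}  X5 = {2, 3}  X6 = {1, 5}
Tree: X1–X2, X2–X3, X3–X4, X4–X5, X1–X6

A tree decomposition must satisfy three properties: every vertex lies in some bag; for every edge, both endpoints lie together in some bag; and for every vertex, the bags containing it form a connected subtree. Here vertex 4 appears in no bag, so the decomposition is invalid.

No — vertex 4 appears in no bag.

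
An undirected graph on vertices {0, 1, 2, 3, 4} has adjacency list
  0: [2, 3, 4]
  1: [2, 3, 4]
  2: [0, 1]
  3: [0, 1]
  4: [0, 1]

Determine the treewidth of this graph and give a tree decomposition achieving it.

The largest bag has 3 vertices, giving width 2; this decomposition certifies tw(G) ≤ 2. For the lower bound, G contains the cycle 0–4–1–3–0, so G is not a forest; only forests have treewidth ≤ 1, hence tw(G) ≥ 2. The upper and lower bounds meet at 2, so that is the treewidth.

Treewidth 2.
One such decomposition:
Bags: B1 = {0, 1, 4}  B2 = {0, 1, 3}  B3 = {0, 1, 2}
Tree: B1–B2, B2–B3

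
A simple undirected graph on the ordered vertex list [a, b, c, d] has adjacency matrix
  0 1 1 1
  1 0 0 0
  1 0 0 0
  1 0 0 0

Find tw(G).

1

A width-1 tree decomposition is:
Bags: B1 = {a, b}  B2 = {a, d}  B3 = {a, c}
Tree: B1–B2, B2–B3
Each bag holds 2 vertices, so the decomposition has width 1, which upper-bounds the treewidth. G has an edge, so its treewidth is at least 1. Therefore the treewidth is 1.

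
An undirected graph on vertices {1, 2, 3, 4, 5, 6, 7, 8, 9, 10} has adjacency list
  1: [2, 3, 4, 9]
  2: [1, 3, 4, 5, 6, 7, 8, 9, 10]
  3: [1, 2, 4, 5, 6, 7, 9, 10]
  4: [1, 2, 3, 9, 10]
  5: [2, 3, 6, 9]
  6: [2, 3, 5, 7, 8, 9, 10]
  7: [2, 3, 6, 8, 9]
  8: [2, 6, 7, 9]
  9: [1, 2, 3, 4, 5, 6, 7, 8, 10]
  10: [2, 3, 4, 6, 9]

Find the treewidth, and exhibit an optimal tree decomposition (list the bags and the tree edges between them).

The largest bag has 5 vertices, giving width 4; this decomposition certifies tw(G) ≤ 4. On the other hand G contains the 5-clique {2, 6, 7, 8, 9}. A clique must lie in a single bag of any decomposition, so no decomposition can have width below 4. Combining the bounds, tw(G) = 4.

Treewidth 4.
One such decomposition:
Bags: B1 = {2, 3, 4, 9, 10}  B2 = {2, 3, 6, 9, 10}  B3 = {2, 3, 5, 6, 9}  B4 = {2, 3, 6, 7, 9}  B5 = {1, 2, 3, 4, 9}  B6 = {2, 6, 7, 8, 9}
Tree: B1–B2, B2–B3, B3–B4, B1–B5, B4–B6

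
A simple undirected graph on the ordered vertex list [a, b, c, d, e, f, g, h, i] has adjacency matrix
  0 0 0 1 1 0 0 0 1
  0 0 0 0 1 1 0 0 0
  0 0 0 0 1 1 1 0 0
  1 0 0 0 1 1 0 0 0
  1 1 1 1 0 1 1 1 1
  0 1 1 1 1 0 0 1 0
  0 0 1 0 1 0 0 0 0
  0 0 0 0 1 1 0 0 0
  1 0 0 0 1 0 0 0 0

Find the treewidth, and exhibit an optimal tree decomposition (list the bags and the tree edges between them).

Treewidth 2.
Bags: B1 = {d, e, f}  B2 = {a, d, e}  B3 = {c, e, f}  B4 = {c, e, g}  B5 = {e, f, h}  B6 = {b, e, f}  B7 = {a, e, i}
Tree: B1–B2, B1–B3, B3–B4, B3–B5, B3–B6, B2–B7

Every bag has size at most 3, so the width is 3 − 1 = 2 and tw(G) ≤ 2. For the lower bound, the 3 vertices {c, e, g} are pairwise adjacent, and any tree decomposition puts a clique entirely inside one bag — forcing width ≥ 2. Therefore the treewidth is 2.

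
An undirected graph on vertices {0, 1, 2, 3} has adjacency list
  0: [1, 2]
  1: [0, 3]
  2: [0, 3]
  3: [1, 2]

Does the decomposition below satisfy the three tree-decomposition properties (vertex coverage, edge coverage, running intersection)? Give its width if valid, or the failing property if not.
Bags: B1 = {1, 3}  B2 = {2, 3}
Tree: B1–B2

No — vertex 0 appears in no bag.

A tree decomposition must satisfy three properties: every vertex lies in some bag; for every edge, both endpoints lie together in some bag; and for every vertex, the bags containing it form a connected subtree. Here vertex 0 appears in no bag, so the decomposition is invalid.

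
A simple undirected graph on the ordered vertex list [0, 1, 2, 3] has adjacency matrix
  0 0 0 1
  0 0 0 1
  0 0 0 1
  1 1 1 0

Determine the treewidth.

A width-1 tree decomposition is:
Bags: B1 = {2, 3}  B2 = {1, 3}  B3 = {0, 3}
Tree: B1–B2, B2–B3
Each bag holds 2 vertices, so the decomposition has width 1, which upper-bounds the treewidth. Since G has at least one edge (e.g. 3–2), it is not an edgeless graph, so tw(G) ≥ 1. Combining the bounds, tw(G) = 1.

1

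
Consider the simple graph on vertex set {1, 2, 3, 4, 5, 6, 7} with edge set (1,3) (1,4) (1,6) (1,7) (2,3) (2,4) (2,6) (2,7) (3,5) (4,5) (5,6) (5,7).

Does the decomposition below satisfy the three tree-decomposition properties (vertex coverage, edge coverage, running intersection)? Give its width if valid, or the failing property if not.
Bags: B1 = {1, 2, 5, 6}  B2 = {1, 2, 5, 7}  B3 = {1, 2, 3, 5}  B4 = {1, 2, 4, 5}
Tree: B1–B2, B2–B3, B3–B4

Vertex coverage: the bags together contain {1, 2, 3, 4, 5, 6, 7}, the full vertex set. Edge coverage: each edge of G has both endpoints in at least one bag. Running intersection: for every vertex, the bags containing it form a connected subtree. All three properties hold, so this is a valid tree decomposition of width max|bag| − 1 = 3, and hence tw(G) ≤ 3.

Yes; width 3.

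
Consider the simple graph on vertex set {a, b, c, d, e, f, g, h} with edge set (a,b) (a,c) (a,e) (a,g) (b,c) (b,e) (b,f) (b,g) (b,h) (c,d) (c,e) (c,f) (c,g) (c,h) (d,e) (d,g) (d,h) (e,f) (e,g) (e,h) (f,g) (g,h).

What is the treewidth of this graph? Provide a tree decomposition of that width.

The largest bag has 5 vertices, giving width 4; this decomposition certifies tw(G) ≤ 4. For the lower bound, the 5 vertices {c, d, e, g, h} are pairwise adjacent, and any tree decomposition puts a clique entirely inside one bag — forcing width ≥ 4. Therefore the treewidth is 4.

Treewidth 4.
Bags: B1 = {b, c, e, g, h}  B2 = {c, d, e, g, h}  B3 = {a, b, c, e, g}  B4 = {b, c, e, f, g}
Tree: B1–B2, B1–B3, B3–B4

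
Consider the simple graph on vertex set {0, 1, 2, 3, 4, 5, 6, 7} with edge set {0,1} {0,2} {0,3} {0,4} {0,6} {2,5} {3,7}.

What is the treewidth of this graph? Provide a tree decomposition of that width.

The largest bag has 2 vertices, giving width 1; this decomposition certifies tw(G) ≤ 1. G has an edge, so its treewidth is at least 1. Hence tw(G) = 1 exactly.

Treewidth 1.
One such decomposition:
Bags: B1 = {0, 3}  B2 = {0, 6}  B3 = {0, 2}  B4 = {0, 4}  B5 = {3, 7}  B6 = {2, 5}  B7 = {0, 1}
Tree: B1–B2, B2–B3, B1–B4, B1–B5, B3–B6, B3–B7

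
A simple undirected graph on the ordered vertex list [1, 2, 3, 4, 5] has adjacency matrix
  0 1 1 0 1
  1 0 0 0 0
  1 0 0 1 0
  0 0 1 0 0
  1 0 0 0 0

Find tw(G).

A width-1 tree decomposition is:
Bags: B1 = {1, 5}  B2 = {1, 3}  B3 = {1, 2}  B4 = {3, 4}
Tree: B1–B2, B2–B3, B2–B4
Every bag has size at most 2, so the width is 2 − 1 = 1 and tw(G) ≤ 1. G has an edge, so its treewidth is at least 1. Hence tw(G) = 1 exactly.

1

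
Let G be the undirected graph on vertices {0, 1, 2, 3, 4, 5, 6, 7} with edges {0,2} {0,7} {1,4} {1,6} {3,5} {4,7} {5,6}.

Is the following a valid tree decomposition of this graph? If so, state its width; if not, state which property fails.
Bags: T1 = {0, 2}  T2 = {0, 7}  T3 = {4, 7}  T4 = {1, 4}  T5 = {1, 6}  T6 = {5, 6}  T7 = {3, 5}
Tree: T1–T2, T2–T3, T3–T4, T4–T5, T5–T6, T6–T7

Vertex coverage: the bags together contain {0, 1, 2, 3, 4, 5, 6, 7}, the full vertex set. Edge coverage: each edge of G has both endpoints in at least one bag. Running intersection: for every vertex, the bags containing it form a connected subtree. All three properties hold, so this is a valid tree decomposition of width max|bag| − 1 = 1, and hence tw(G) ≤ 1.

Yes; width 1.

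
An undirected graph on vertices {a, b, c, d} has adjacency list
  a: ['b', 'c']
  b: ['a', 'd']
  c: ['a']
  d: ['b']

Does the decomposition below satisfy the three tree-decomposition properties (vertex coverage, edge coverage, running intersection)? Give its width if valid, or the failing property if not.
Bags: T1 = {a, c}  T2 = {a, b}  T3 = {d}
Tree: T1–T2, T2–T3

No — edge (b,d) lies in no bag.

A tree decomposition must satisfy three properties: every vertex lies in some bag; for every edge, both endpoints lie together in some bag; and for every vertex, the bags containing it form a connected subtree. Here edge (b,d) lies in no bag, so the decomposition is invalid.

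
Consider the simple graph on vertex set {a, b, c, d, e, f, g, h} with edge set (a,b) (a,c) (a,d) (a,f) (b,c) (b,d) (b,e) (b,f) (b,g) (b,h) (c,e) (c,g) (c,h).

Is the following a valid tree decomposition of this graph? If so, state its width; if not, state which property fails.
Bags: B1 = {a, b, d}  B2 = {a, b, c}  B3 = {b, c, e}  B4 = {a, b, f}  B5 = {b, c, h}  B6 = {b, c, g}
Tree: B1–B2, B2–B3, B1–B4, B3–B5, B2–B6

Vertex coverage: the bags together contain {a, b, c, d, e, f, g, h}, the full vertex set. Edge coverage: each edge of G has both endpoints in at least one bag. Running intersection: for every vertex, the bags containing it form a connected subtree. All three properties hold, so this is a valid tree decomposition of width max|bag| − 1 = 2, and hence tw(G) ≤ 2.

Yes; width 2.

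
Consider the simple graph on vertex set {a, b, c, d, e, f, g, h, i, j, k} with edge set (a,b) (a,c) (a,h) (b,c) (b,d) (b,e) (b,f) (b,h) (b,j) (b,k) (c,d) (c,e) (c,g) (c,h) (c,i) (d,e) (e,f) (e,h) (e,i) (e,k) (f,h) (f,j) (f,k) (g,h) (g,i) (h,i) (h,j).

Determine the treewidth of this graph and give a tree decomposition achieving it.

Treewidth 3.
One such decomposition:
Bags: B1 = {b, e, f, h}  B2 = {b, c, e, h}  B3 = {a, b, c, h}  B4 = {b, c, d, e}  B5 = {b, e, f, k}  B6 = {c, e, h, i}  B7 = {c, g, h, i}  B8 = {b, f, h, j}
Tree: B1–B2, B2–B3, B2–B4, B1–B5, B2–B6, B6–B7, B1–B8

The largest bag has 4 vertices, giving width 3; this decomposition certifies tw(G) ≤ 3. Conversely, {b, c, d, e} is a clique of size 4, and the vertices of any clique must share a bag in every tree decomposition; so some bag has ≥ 4 vertices and tw(G) ≥ 3. Therefore the treewidth is 3.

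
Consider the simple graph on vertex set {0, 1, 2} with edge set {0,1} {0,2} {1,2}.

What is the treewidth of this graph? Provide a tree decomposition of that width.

Treewidth 2.
Bags: B1 = {0, 1, 2}
Tree: (single bag)

With just one bag of size 3, the width is 3 − 1 = 2, so tw(G) ≤ 2. Conversely, {0, 1, 2} is a clique of size 3, and the vertices of any clique must share a bag in every tree decomposition; so some bag has ≥ 3 vertices and tw(G) ≥ 2. Therefore the treewidth is 2.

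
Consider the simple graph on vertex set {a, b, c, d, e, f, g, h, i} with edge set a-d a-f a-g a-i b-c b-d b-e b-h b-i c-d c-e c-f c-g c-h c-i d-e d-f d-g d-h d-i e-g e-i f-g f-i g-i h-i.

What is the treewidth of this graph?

A width-4 tree decomposition is:
Bags: B1 = {b, c, d, e, i}  B2 = {b, c, d, h, i}  B3 = {c, d, e, g, i}  B4 = {c, d, f, g, i}  B5 = {a, d, f, g, i}
Tree: B1–B2, B1–B3, B3–B4, B4–B5
Every bag has size at most 5, so the width is 5 − 1 = 4 and tw(G) ≤ 4. On the other hand G contains the 5-clique {c, d, e, g, i}. A clique must lie in a single bag of any decomposition, so no decomposition can have width below 4. Therefore the treewidth is 4.

4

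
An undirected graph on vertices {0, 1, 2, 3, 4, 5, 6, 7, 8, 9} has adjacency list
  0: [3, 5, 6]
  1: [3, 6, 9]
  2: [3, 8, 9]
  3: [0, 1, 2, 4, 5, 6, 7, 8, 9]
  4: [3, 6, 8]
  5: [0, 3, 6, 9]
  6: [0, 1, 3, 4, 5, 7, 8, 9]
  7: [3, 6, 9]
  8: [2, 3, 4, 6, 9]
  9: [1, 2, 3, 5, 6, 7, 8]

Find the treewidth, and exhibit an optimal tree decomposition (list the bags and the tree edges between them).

Treewidth 3.
Bags: B1 = {3, 6, 8, 9}  B2 = {3, 5, 6, 9}  B3 = {2, 3, 8, 9}  B4 = {0, 3, 5, 6}  B5 = {3, 4, 6, 8}  B6 = {1, 3, 6, 9}  B7 = {3, 6, 7, 9}
Tree: B1–B2, B1–B3, B2–B4, B1–B5, B1–B6, B2–B7

Every bag has size at most 4, so the width is 4 − 1 = 3 and tw(G) ≤ 3. On the other hand G contains the 4-clique {2, 3, 8, 9}. A clique must lie in a single bag of any decomposition, so no decomposition can have width below 3. Therefore the treewidth is 3.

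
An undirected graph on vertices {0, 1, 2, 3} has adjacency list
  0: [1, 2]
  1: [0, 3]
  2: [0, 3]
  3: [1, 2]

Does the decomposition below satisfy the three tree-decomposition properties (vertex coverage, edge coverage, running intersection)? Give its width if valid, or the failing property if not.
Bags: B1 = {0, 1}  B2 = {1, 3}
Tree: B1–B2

A tree decomposition must satisfy three properties: every vertex lies in some bag; for every edge, both endpoints lie together in some bag; and for every vertex, the bags containing it form a connected subtree. Here vertex 2 appears in no bag, so the decomposition is invalid.

No — vertex 2 appears in no bag.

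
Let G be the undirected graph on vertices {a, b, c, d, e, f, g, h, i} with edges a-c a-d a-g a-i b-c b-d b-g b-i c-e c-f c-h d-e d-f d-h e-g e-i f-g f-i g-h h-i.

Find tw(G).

4

A width-4 tree decomposition is:
Bags: B1 = {b, c, d, g, i}  B2 = {a, c, d, g, i}  B3 = {c, d, f, g, i}  B4 = {c, d, e, g, i}  B5 = {c, d, g, h, i}
Tree: B1–B2, B2–B3, B3–B4, B4–B5
The largest bag has 5 vertices, giving width 4; this decomposition certifies tw(G) ≤ 4. For the lower bound: the 5 vertex sets {b,i}, {a,g}, {d,f}, {c}, {e} are disjoint, each induces a connected subgraph, and every pair is joined by at least one edge of G. Contracting each set to a single vertex therefore yields K_{5} as a minor, and since treewidth is minor-monotone, tw(G) ≥ tw(K_{5}) = 4. Combining the bounds, tw(G) = 4.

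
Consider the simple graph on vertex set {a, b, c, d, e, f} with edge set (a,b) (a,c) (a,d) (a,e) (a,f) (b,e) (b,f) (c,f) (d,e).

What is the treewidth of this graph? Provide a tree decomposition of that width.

Treewidth 2.
One such decomposition:
Bags: B1 = {a, b, f}  B2 = {a, b, e}  B3 = {a, c, f}  B4 = {a, d, e}
Tree: B1–B2, B1–B3, B2–B4

The largest bag has 3 vertices, giving width 2; this decomposition certifies tw(G) ≤ 2. For the lower bound, the 3 vertices {a, d, e} are pairwise adjacent, and any tree decomposition puts a clique entirely inside one bag — forcing width ≥ 2. The upper and lower bounds meet at 2, so that is the treewidth.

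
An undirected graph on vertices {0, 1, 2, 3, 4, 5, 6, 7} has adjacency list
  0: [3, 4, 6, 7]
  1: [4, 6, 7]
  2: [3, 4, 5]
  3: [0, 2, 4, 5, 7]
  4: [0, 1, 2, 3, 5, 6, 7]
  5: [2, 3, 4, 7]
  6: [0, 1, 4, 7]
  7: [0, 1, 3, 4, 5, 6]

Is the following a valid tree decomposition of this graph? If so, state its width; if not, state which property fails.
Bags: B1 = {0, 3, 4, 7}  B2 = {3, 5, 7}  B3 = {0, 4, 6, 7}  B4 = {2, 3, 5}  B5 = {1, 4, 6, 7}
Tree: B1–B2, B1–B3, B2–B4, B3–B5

No — edge (4,5) lies in no bag.

A tree decomposition must satisfy three properties: every vertex lies in some bag; for every edge, both endpoints lie together in some bag; and for every vertex, the bags containing it form a connected subtree. Here edge (4,5) lies in no bag, so the decomposition is invalid.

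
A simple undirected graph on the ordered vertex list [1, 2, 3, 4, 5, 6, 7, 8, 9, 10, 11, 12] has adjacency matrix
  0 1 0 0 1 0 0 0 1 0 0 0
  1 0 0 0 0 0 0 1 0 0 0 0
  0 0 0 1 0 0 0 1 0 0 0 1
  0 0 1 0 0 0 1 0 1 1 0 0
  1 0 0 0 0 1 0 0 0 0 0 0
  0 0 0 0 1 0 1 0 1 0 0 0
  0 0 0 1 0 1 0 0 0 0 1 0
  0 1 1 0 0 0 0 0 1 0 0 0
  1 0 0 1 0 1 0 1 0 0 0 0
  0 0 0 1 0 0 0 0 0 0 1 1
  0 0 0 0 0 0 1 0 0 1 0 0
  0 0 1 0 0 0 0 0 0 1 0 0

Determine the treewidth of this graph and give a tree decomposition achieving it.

Treewidth 3.
Bags: B1 = {1, 2, 5, 8}  B2 = {1, 5, 8, 9}  B3 = {5, 6, 8, 9}  B4 = {3, 6, 8, 9}  B5 = {3, 4, 6, 9}  B6 = {3, 4, 6, 7}  B7 = {3, 4, 7, 12}  B8 = {4, 7, 10, 12}  B9 = {7, 10, 11, 12}
Tree: B1–B2, B2–B3, B3–B4, B4–B5, B5–B6, B6–B7, B7–B8, B8–B9

The largest bag has 4 vertices, giving width 3; this decomposition certifies tw(G) ≤ 3. For the lower bound: the 4 vertex sets {1,2,5}, {8}, {9}, {3,4,6,7} are disjoint, each induces a connected subgraph, and every pair is joined by at least one edge of G. Contracting each set to a single vertex therefore yields K_{4} as a minor, and since treewidth is minor-monotone, tw(G) ≥ tw(K_{4}) = 3. Hence tw(G) = 3 exactly.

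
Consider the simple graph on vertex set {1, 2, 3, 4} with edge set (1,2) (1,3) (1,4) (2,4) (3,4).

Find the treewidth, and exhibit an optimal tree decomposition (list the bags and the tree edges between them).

Each bag holds 3 vertices, so the decomposition has width 2, which upper-bounds the treewidth. For the lower bound, the 3 vertices {1, 2, 4} are pairwise adjacent, and any tree decomposition puts a clique entirely inside one bag — forcing width ≥ 2. The upper and lower bounds meet at 2, so that is the treewidth.

Treewidth 2.
One optimal decomposition is:
Bags: B1 = {1, 3, 4}  B2 = {1, 2, 4}
Tree: B1–B2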